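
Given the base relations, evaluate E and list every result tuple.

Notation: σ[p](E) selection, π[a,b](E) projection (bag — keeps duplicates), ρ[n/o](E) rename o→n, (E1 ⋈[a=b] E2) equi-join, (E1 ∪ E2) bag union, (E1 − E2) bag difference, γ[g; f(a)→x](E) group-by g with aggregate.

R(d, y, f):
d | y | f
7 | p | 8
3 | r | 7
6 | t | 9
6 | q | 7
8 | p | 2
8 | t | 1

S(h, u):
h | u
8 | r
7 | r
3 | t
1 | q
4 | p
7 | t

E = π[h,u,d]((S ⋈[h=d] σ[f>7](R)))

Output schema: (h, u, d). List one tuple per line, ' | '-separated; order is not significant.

Stepwise |·|:
  S → 6
  R → 6
  σ[f>7](R) → 2
  (S ⋈[h=d] σ[f>7](R)) → 2
  π[h,u,d]((S ⋈[h=d] σ[f>7](R))) → 2

== RESULT ==
h | u | d
7 | r | 7
7 | t | 7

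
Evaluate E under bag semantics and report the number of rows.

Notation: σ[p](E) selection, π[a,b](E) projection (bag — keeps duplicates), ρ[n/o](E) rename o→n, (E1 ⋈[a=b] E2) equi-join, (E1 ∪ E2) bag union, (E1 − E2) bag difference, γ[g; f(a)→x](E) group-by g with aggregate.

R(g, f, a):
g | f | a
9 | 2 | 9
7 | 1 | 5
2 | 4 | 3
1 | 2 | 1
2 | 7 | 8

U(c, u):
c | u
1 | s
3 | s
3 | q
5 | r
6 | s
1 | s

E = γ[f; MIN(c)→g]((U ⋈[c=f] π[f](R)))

Per-node cardinality:
  U → 6
  R → 5
  π[f](R) → 5
  (U ⋈[c=f] π[f](R)) → 2
  γ[f; MIN(c)→g]((U ⋈[c=f] π[f](R))) → 1

|E| = 1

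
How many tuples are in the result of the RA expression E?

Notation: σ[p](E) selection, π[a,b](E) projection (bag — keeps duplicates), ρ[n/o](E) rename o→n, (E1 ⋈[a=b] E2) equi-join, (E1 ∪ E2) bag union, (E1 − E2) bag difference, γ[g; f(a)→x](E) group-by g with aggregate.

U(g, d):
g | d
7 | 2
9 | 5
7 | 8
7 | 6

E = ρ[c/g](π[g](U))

Stepwise |·|:
  U → 4
  π[g](U) → 4
  ρ[c/g](π[g](U)) → 4

|E| = 4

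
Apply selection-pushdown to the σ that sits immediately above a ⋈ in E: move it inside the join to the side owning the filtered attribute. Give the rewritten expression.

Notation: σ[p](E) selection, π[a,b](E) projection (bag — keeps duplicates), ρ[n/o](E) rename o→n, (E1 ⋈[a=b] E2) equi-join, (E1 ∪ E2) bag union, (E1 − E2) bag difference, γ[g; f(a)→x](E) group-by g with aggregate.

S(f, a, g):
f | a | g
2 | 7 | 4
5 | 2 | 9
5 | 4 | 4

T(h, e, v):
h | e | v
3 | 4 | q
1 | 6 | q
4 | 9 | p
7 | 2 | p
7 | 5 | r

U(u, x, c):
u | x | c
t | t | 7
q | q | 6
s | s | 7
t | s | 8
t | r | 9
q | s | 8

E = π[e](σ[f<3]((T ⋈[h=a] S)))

σ filters on f, owned by the right side.
E' = π[e]((T ⋈[h=a] σ[f<3](S)))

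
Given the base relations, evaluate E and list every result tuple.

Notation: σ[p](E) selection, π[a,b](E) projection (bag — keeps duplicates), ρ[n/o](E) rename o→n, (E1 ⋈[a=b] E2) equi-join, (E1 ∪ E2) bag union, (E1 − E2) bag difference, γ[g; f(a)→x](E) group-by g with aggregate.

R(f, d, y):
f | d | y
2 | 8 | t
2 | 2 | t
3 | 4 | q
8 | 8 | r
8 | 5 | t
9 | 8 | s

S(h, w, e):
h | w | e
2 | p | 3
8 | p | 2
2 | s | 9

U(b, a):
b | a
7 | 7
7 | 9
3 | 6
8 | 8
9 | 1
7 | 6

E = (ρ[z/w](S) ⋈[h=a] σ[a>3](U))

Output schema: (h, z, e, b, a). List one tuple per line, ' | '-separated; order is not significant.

Subexpression sizes:
  S → 3
  ρ[z/w](S) → 3
  U → 6
  σ[a>3](U) → 5
  (ρ[z/w](S) ⋈[h=a] σ[a>3](U)) → 1

== RESULT ==
h | z | e | b | a
8 | p | 2 | 8 | 8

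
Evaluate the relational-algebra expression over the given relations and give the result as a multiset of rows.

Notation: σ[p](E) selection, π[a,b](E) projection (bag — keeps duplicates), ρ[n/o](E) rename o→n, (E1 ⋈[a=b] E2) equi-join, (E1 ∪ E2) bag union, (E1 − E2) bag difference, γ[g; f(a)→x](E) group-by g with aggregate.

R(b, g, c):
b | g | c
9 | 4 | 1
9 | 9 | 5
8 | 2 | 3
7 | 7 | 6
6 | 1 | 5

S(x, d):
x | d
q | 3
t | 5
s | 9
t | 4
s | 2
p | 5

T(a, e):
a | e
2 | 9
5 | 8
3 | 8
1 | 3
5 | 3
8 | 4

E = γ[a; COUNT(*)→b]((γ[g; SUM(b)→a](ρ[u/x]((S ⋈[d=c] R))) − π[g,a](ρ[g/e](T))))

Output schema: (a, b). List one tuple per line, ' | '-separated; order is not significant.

Subexpression sizes:
  S → 6
  R → 5
  (S ⋈[d=c] R) → 5
  ρ[u/x]((S ⋈[d=c] R)) → 5
  γ[g; SUM(b)→a](ρ[u/x]((S ⋈[d=c] R))) → 3
  T → 6
  ρ[g/e](T) → 6
  π[g,a](ρ[g/e](T)) → 6
  (γ[g; SUM(b)→a](ρ[u/x]((S ⋈[d=c] R))) − π[g,a](ρ[g/e](T))) → 3
  γ[a; COUNT(*)→b]((γ[g; SUM(b)→a](ρ[u/x]((S ⋈[d=c] R))) − π[g,a](ρ[g/e](T)))) → 3

== RESULT ==
a | b
8 | 1
12 | 1
18 | 1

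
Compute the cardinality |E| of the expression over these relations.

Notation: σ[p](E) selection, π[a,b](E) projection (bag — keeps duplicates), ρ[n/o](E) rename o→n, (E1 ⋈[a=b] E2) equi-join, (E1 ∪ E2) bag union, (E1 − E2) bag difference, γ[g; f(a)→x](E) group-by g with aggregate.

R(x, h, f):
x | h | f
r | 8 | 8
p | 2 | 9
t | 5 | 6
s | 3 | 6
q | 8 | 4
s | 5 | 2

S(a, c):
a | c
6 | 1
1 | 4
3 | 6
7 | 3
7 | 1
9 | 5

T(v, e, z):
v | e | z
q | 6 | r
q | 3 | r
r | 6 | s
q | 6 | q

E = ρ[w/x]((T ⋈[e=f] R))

Row counts bottom-up:
  T → 4
  R → 6
  (T ⋈[e=f] R) → 6
  ρ[w/x]((T ⋈[e=f] R)) → 6

|E| = 6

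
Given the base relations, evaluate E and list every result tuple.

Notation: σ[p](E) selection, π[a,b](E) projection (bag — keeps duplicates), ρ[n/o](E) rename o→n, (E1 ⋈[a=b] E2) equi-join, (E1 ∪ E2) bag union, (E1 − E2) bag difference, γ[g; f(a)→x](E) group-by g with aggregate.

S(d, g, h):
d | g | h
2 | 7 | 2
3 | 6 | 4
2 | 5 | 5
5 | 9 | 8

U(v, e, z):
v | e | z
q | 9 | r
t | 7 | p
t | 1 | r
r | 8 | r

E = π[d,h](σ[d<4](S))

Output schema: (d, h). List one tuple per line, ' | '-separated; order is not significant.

Per-node cardinality:
  S → 4
  σ[d<4](S) → 3
  π[d,h](σ[d<4](S)) → 3

== RESULT ==
d | h
2 | 2
2 | 5
3 | 4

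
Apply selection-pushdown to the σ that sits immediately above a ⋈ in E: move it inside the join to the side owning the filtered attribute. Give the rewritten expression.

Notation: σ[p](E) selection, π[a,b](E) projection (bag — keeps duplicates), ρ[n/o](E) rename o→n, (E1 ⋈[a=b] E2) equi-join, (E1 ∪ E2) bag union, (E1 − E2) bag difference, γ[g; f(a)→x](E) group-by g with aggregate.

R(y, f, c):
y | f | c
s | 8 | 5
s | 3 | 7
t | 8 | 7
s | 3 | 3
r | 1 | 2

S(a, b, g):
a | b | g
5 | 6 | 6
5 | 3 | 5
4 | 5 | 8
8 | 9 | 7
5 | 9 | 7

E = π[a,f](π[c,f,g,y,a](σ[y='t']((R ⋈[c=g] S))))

σ filters on y, owned by the left side.
E' = π[a,f](π[c,f,g,y,a]((σ[y='t'](R) ⋈[c=g] S)))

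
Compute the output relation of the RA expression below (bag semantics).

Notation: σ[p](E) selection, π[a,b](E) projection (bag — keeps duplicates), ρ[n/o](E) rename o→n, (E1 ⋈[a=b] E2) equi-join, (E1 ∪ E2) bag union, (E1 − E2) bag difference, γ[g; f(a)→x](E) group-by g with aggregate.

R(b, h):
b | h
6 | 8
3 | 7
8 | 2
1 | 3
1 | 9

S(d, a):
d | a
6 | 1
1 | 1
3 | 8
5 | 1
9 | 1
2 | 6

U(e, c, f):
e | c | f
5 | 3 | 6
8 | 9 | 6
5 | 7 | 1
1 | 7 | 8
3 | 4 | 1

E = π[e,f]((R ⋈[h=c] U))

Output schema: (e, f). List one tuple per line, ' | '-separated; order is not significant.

Stepwise |·|:
  R → 5
  U → 5
  (R ⋈[h=c] U) → 4
  π[e,f]((R ⋈[h=c] U)) → 4

== RESULT ==
e | f
1 | 8
5 | 1
5 | 6
8 | 6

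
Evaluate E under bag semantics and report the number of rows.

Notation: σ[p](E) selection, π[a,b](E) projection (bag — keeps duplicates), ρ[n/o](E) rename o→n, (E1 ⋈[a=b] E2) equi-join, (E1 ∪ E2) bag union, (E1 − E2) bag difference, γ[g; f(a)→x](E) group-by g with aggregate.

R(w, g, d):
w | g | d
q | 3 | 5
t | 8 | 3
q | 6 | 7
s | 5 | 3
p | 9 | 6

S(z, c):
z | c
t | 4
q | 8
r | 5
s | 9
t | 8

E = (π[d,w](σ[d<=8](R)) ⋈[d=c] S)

Row counts bottom-up:
  R → 5
  σ[d<=8](R) → 5
  π[d,w](σ[d<=8](R)) → 5
  S → 5
  (π[d,w](σ[d<=8](R)) ⋈[d=c] S) → 1

|E| = 1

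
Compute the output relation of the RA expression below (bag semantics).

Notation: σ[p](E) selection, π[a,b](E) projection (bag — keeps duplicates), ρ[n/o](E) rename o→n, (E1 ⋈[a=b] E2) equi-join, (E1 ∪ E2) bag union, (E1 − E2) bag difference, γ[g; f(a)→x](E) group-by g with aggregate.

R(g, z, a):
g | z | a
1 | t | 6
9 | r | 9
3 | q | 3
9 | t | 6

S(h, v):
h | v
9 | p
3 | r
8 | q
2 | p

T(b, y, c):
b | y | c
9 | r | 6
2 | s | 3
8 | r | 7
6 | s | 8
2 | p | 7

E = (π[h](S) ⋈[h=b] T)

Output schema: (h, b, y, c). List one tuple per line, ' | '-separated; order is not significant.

Row counts bottom-up:
  S → 4
  π[h](S) → 4
  T → 5
  (π[h](S) ⋈[h=b] T) → 4

== RESULT ==
h | b | y | c
2 | 2 | p | 7
2 | 2 | s | 3
8 | 8 | r | 7
9 | 9 | r | 6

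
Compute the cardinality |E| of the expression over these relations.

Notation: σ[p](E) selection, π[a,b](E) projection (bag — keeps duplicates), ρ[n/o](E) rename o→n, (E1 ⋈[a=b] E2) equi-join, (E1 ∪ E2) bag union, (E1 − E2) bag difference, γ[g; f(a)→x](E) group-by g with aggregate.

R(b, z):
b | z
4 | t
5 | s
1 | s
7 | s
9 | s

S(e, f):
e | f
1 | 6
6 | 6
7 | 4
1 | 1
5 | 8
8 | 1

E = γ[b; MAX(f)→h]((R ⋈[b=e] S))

Per-node cardinality:
  R → 5
  S → 6
  (R ⋈[b=e] S) → 4
  γ[b; MAX(f)→h]((R ⋈[b=e] S)) → 3

|E| = 3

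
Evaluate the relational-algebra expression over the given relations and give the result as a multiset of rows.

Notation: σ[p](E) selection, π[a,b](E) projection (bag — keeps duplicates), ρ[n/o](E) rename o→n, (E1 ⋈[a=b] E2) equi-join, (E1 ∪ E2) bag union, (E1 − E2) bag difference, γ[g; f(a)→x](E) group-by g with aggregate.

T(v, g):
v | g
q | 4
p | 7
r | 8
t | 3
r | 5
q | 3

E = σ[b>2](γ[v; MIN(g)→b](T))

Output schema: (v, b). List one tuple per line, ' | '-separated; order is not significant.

Per-node cardinality:
  T → 6
  γ[v; MIN(g)→b](T) → 4
  σ[b>2](γ[v; MIN(g)→b](T)) → 4

== RESULT ==
v | b
p | 7
q | 3
r | 5
t | 3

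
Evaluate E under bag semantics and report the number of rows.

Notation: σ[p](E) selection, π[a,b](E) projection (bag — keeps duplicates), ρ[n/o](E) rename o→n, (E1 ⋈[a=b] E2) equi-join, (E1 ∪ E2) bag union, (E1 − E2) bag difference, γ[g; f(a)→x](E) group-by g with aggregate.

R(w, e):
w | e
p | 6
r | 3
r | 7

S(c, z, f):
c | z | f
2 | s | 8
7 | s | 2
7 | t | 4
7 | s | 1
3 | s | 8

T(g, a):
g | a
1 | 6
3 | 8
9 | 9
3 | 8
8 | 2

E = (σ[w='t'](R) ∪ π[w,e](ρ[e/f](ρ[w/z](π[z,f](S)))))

Subexpression sizes:
  R → 3
  σ[w='t'](R) → 0
  S → 5
  π[z,f](S) → 5
  ρ[w/z](π[z,f](S)) → 5
  ρ[e/f](ρ[w/z](π[z,f](S))) → 5
  π[w,e](ρ[e/f](ρ[w/z](π[z,f](S)))) → 5
  (σ[w='t'](R) ∪ π[w,e](ρ[e/f](ρ[w/z](π[z,f](S))))) → 5

|E| = 5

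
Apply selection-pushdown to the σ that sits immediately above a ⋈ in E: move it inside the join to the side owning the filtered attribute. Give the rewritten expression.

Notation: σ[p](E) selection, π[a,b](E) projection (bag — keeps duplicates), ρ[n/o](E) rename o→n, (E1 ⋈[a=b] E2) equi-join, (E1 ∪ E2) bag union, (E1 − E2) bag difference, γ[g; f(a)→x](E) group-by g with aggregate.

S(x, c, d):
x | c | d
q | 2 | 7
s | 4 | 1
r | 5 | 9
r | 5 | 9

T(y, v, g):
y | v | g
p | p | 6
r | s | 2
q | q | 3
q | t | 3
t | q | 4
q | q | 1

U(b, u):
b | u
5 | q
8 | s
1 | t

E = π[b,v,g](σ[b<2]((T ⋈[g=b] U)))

σ filters on b, owned by the right side.
E' = π[b,v,g]((T ⋈[g=b] σ[b<2](U)))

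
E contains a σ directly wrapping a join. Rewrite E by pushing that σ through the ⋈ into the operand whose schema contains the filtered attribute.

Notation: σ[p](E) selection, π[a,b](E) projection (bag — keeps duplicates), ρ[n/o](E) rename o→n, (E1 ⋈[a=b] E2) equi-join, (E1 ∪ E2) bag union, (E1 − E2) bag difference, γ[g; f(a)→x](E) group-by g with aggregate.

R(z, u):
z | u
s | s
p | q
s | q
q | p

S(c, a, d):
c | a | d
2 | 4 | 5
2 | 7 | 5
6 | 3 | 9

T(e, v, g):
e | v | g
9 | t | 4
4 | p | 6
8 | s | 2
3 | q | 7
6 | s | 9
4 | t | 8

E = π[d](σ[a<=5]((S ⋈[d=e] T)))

σ filters on a, owned by the left side.
E' = π[d]((σ[a<=5](S) ⋈[d=e] T))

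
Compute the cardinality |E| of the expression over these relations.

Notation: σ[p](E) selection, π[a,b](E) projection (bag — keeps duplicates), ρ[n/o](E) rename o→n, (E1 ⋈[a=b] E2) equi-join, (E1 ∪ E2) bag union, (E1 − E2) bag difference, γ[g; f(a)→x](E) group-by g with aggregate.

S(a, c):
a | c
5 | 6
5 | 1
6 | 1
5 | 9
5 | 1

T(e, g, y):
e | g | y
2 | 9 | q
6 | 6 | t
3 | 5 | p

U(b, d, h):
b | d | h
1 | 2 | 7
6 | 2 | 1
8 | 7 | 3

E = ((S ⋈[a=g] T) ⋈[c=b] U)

Row counts bottom-up:
  S → 5
  T → 3
  (S ⋈[a=g] T) → 5
  U → 3
  ((S ⋈[a=g] T) ⋈[c=b] U) → 4

|E| = 4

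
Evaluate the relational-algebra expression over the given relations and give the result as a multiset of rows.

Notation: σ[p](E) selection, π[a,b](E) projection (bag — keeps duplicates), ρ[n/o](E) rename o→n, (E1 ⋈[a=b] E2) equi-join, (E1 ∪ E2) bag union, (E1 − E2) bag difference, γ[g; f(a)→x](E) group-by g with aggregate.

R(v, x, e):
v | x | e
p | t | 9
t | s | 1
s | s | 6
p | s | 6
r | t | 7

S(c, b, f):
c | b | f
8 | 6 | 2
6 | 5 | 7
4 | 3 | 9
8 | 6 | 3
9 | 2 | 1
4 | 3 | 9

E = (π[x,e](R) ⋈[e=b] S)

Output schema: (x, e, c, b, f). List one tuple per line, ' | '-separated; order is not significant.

Stepwise |·|:
  R → 5
  π[x,e](R) → 5
  S → 6
  (π[x,e](R) ⋈[e=b] S) → 4

== RESULT ==
x | e | c | b | f
s | 6 | 8 | 6 | 2
s | 6 | 8 | 6 | 2
s | 6 | 8 | 6 | 3
s | 6 | 8 | 6 | 3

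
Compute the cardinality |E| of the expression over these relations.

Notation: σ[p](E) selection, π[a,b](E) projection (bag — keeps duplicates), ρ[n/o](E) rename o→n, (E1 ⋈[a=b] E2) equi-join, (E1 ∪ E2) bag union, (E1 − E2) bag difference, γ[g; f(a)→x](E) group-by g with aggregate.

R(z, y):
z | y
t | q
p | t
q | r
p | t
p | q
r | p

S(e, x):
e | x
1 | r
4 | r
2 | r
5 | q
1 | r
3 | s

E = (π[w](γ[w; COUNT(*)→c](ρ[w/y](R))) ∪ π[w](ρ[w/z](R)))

Stepwise |·|:
  R → 6
  ρ[w/y](R) → 6
  γ[w; COUNT(*)→c](ρ[w/y](R)) → 4
  π[w](γ[w; COUNT(*)→c](ρ[w/y](R))) → 4
  R → 6
  ρ[w/z](R) → 6
  π[w](ρ[w/z](R)) → 6
  (π[w](γ[w; COUNT(*)→c](ρ[w/y](R))) ∪ π[w](ρ[w/z](R))) → 10

|E| = 10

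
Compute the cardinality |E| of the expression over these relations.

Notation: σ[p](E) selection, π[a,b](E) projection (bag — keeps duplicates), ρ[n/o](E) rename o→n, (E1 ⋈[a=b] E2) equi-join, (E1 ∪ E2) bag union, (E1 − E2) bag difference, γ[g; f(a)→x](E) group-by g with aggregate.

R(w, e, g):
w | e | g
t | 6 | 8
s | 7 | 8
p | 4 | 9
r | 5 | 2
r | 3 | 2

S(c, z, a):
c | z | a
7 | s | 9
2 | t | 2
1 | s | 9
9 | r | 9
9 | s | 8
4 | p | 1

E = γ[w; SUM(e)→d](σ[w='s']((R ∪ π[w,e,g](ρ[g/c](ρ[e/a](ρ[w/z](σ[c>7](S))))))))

Subexpression sizes:
  R → 5
  S → 6
  σ[c>7](S) → 2
  ρ[w/z](σ[c>7](S)) → 2
  ρ[e/a](ρ[w/z](σ[c>7](S))) → 2
  ρ[g/c](ρ[e/a](ρ[w/z](σ[c>7](S)))) → 2
  π[w,e,g](ρ[g/c](ρ[e/a](ρ[w/z](σ[c>7](S))))) → 2
  (R ∪ π[w,e,g](ρ[g/c](ρ[e/a](ρ[w/z](σ[c>7](S)))))) → 7
  σ[w='s']((R ∪ π[w,e,g](ρ[g/c](ρ[e/a](ρ[w/z](σ[c>7](S))))))) → 2
  γ[w; SUM(e)→d](σ[w='s']((R ∪ π[w,e,g](ρ[g/c](ρ[e/a](ρ[w/z](σ[c>7](S)))))))) → 1

|E| = 1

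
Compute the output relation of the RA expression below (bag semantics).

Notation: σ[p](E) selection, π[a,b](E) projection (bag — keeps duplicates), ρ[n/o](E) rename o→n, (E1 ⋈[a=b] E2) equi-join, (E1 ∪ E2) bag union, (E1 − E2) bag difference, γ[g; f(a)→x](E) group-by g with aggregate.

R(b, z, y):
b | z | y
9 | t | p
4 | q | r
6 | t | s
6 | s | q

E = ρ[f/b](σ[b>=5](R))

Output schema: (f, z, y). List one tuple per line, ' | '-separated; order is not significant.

Subexpression sizes:
  R → 4
  σ[b>=5](R) → 3
  ρ[f/b](σ[b>=5](R)) → 3

== RESULT ==
f | z | y
6 | s | q
6 | t | s
9 | t | p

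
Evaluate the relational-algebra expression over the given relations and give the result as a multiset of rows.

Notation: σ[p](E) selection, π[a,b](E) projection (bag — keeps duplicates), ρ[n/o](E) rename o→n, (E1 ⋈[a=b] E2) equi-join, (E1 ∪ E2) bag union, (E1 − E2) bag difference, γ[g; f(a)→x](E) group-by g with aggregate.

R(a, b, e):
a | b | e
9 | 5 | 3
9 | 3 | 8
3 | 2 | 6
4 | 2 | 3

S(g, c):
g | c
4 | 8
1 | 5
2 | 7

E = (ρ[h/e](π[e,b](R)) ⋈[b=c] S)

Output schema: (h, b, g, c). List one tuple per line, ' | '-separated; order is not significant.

Per-node cardinality:
  R → 4
  π[e,b](R) → 4
  ρ[h/e](π[e,b](R)) → 4
  S → 3
  (ρ[h/e](π[e,b](R)) ⋈[b=c] S) → 1

== RESULT ==
h | b | g | c
3 | 5 | 1 | 5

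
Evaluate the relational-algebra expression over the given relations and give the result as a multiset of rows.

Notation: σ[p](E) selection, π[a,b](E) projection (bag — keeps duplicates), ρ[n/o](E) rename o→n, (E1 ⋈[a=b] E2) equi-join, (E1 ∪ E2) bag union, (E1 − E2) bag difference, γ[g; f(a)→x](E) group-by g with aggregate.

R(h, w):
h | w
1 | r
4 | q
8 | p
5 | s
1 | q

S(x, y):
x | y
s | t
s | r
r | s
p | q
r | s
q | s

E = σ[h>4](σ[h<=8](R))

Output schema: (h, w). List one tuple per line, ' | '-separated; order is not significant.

Per-node cardinality:
  R → 5
  σ[h<=8](R) → 5
  σ[h>4](σ[h<=8](R)) → 2

== RESULT ==
h | w
5 | s
8 | p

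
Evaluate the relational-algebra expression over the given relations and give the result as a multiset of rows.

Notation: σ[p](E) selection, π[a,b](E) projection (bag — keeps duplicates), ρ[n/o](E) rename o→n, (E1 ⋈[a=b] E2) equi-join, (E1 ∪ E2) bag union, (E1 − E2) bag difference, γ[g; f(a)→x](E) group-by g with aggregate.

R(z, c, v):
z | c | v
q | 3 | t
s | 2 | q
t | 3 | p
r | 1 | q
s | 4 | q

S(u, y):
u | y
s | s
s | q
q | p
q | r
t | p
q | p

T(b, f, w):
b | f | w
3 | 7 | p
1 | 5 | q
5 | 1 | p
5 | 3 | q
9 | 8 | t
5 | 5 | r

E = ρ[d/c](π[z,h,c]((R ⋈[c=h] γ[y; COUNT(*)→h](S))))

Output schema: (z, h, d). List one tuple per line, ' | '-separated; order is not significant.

Per-node cardinality:
  R → 5
  S → 6
  γ[y; COUNT(*)→h](S) → 4
  (R ⋈[c=h] γ[y; COUNT(*)→h](S)) → 5
  π[z,h,c]((R ⋈[c=h] γ[y; COUNT(*)→h](S))) → 5
  ρ[d/c](π[z,h,c]((R ⋈[c=h] γ[y; COUNT(*)→h](S)))) → 5

== RESULT ==
z | h | d
q | 3 | 3
r | 1 | 1
r | 1 | 1
r | 1 | 1
t | 3 | 3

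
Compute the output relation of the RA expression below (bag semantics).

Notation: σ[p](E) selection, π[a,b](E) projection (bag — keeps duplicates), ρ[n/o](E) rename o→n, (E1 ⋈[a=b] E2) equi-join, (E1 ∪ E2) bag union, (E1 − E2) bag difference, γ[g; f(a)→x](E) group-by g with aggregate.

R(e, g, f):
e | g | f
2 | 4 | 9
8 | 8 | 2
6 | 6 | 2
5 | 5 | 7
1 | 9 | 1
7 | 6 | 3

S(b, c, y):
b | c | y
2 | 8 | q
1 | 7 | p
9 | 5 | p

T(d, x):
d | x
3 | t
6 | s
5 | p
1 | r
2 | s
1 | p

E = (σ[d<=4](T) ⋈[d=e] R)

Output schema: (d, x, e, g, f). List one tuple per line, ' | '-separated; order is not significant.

Row counts bottom-up:
  T → 6
  σ[d<=4](T) → 4
  R → 6
  (σ[d<=4](T) ⋈[d=e] R) → 3

== RESULT ==
d | x | e | g | f
1 | p | 1 | 9 | 1
1 | r | 1 | 9 | 1
2 | s | 2 | 4 | 9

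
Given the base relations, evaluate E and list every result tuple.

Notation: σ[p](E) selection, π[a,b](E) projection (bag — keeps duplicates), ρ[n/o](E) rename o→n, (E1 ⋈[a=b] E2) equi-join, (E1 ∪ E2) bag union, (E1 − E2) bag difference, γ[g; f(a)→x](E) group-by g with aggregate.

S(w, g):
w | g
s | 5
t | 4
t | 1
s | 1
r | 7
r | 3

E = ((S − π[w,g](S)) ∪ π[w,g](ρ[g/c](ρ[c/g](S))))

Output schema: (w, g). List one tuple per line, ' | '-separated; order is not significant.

Per-node cardinality:
  S → 6
  S → 6
  π[w,g](S) → 6
  (S − π[w,g](S)) → 0
  S → 6
  ρ[c/g](S) → 6
  ρ[g/c](ρ[c/g](S)) → 6
  π[w,g](ρ[g/c](ρ[c/g](S))) → 6
  ((S − π[w,g](S)) ∪ π[w,g](ρ[g/c](ρ[c/g](S)))) → 6

== RESULT ==
w | g
r | 3
r | 7
s | 1
s | 5
t | 1
t | 4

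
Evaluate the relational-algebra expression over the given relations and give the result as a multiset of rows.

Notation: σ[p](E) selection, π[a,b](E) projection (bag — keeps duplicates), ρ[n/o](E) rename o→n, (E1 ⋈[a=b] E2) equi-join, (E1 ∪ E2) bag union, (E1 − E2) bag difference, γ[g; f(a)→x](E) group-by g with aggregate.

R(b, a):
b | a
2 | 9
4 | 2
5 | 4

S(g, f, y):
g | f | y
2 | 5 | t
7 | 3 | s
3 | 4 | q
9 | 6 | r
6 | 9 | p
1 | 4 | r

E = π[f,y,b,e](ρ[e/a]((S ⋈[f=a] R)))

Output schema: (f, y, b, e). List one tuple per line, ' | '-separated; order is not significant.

Subexpression sizes:
  S → 6
  R → 3
  (S ⋈[f=a] R) → 3
  ρ[e/a]((S ⋈[f=a] R)) → 3
  π[f,y,b,e](ρ[e/a]((S ⋈[f=a] R))) → 3

== RESULT ==
f | y | b | e
4 | q | 5 | 4
4 | r | 5 | 4
9 | p | 2 | 9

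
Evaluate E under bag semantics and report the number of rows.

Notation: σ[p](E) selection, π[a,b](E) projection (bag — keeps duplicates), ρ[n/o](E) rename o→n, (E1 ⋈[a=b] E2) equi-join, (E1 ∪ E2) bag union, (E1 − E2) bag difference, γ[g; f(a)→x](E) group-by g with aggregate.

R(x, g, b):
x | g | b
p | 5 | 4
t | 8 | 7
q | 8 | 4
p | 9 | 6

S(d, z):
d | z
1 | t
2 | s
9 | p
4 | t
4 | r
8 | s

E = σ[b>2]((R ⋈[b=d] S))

Stepwise |·|:
  R → 4
  S → 6
  (R ⋈[b=d] S) → 4
  σ[b>2]((R ⋈[b=d] S)) → 4

|E| = 4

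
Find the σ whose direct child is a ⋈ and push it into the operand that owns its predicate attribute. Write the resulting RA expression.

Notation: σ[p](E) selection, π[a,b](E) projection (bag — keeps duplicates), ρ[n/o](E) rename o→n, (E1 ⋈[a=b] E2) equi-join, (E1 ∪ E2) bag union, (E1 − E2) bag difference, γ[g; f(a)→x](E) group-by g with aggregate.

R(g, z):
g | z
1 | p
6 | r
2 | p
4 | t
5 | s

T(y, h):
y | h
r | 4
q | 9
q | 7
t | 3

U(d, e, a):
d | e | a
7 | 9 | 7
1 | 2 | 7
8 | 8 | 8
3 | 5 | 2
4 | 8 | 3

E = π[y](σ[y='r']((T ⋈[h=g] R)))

σ filters on y, owned by the left side.
E' = π[y]((σ[y='r'](T) ⋈[h=g] R))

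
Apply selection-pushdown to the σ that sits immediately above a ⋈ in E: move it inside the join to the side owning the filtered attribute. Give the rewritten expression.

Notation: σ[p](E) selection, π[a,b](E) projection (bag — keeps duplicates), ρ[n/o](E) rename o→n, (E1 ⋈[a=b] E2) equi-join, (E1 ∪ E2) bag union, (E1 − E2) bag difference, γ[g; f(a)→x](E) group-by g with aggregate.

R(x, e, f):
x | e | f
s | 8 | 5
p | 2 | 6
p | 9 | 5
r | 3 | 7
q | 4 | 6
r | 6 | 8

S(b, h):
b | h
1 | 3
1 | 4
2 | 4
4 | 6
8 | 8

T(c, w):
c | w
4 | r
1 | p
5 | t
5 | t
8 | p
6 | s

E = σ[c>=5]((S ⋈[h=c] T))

σ filters on c, owned by the right side.
E' = (S ⋈[h=c] σ[c>=5](T))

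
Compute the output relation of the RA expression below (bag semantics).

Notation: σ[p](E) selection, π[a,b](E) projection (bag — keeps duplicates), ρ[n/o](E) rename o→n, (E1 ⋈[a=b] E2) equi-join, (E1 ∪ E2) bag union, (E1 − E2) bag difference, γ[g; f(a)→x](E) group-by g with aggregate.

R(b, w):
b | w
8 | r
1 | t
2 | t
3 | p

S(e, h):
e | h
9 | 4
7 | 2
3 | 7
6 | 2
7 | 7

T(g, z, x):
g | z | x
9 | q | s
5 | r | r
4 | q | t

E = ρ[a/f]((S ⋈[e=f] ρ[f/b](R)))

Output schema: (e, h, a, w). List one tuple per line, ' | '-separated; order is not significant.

Stepwise |·|:
  S → 5
  R → 4
  ρ[f/b](R) → 4
  (S ⋈[e=f] ρ[f/b](R)) → 1
  ρ[a/f]((S ⋈[e=f] ρ[f/b](R))) → 1

== RESULT ==
e | h | a | w
3 | 7 | 3 | p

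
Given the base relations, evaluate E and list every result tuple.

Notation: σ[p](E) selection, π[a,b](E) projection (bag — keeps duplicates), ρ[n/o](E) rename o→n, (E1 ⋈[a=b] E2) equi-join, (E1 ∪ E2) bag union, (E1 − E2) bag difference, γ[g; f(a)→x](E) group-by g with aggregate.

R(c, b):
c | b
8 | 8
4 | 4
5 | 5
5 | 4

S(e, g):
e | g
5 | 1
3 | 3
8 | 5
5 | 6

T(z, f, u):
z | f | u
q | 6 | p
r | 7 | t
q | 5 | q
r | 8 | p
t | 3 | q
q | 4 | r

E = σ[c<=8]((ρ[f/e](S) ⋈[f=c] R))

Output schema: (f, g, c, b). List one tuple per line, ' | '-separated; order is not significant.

Per-node cardinality:
  S → 4
  ρ[f/e](S) → 4
  R → 4
  (ρ[f/e](S) ⋈[f=c] R) → 5
  σ[c<=8]((ρ[f/e](S) ⋈[f=c] R)) → 5

== RESULT ==
f | g | c | b
5 | 1 | 5 | 4
5 | 1 | 5 | 5
5 | 6 | 5 | 4
5 | 6 | 5 | 5
8 | 5 | 8 | 8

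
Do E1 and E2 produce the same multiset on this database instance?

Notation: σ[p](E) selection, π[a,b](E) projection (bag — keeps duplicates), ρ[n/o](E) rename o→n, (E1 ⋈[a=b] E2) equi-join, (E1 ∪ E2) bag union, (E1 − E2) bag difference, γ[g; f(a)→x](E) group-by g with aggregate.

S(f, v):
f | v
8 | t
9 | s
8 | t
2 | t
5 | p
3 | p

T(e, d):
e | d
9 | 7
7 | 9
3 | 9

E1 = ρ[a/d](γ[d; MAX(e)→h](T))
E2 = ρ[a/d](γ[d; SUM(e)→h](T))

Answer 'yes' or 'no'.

E1 subexpression sizes:
  T → 3
  γ[d; MAX(e)→h](T) → 2
  ρ[a/d](γ[d; MAX(e)→h](T)) → 2
E2 subexpression sizes:
  T → 3
  γ[d; SUM(e)→h](T) → 2
  ρ[a/d](γ[d; SUM(e)→h](T)) → 2

E1 result:
a | h
7 | 9
9 | 7
E2 result:
a | h
7 | 9
9 | 10
Witness: (9, 10) appears 0× in E1 but 1× in E2.

no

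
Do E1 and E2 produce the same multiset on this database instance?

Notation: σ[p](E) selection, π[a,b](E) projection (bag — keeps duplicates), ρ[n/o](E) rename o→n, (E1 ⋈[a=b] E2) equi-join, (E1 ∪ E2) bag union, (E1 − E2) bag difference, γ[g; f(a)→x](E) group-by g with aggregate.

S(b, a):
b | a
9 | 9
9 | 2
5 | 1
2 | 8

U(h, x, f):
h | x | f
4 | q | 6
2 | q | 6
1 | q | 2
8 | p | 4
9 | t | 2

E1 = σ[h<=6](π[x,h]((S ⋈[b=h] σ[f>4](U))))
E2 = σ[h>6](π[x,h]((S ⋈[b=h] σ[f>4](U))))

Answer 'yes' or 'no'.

E1 subexpression sizes:
  S → 4
  U → 5
  σ[f>4](U) → 2
  (S ⋈[b=h] σ[f>4](U)) → 1
  π[x,h]((S ⋈[b=h] σ[f>4](U))) → 1
  σ[h<=6](π[x,h]((S ⋈[b=h] σ[f>4](U)))) → 1
E2 subexpression sizes:
  S → 4
  U → 5
  σ[f>4](U) → 2
  (S ⋈[b=h] σ[f>4](U)) → 1
  π[x,h]((S ⋈[b=h] σ[f>4](U))) → 1
  σ[h>6](π[x,h]((S ⋈[b=h] σ[f>4](U)))) → 0

E1 result:
x | h
q | 2
E2 result:
x | h
(0 rows)
Witness: ('q', 2) appears 1× in E1 but 0× in E2.

no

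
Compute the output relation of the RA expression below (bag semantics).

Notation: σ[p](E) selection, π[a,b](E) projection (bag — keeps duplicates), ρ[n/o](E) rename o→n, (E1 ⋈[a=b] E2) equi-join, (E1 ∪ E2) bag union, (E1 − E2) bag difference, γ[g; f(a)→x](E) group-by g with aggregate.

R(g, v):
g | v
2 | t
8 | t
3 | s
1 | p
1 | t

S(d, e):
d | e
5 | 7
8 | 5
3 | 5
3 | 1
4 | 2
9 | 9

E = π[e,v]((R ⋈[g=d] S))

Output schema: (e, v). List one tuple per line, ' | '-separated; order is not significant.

Row counts bottom-up:
  R → 5
  S → 6
  (R ⋈[g=d] S) → 3
  π[e,v]((R ⋈[g=d] S)) → 3

== RESULT ==
e | v
1 | s
5 | s
5 | t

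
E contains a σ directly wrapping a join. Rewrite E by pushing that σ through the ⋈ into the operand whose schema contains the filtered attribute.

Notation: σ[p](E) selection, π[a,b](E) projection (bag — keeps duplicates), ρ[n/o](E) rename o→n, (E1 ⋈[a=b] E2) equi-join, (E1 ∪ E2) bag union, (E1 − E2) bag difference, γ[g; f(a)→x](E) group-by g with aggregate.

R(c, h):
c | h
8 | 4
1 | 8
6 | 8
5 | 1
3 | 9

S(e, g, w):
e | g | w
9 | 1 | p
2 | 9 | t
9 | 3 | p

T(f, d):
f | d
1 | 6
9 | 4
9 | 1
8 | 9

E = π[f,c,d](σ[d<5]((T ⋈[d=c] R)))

σ filters on d, owned by the left side.
E' = π[f,c,d]((σ[d<5](T) ⋈[d=c] R))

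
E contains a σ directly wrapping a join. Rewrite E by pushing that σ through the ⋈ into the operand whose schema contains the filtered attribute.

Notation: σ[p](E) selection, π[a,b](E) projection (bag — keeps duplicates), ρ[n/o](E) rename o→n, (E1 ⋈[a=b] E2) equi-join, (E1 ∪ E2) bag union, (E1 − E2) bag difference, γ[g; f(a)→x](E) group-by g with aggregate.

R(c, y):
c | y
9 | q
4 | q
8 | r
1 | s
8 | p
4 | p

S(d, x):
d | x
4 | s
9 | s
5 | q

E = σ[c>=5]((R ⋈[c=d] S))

σ filters on c, owned by the left side.
E' = (σ[c>=5](R) ⋈[c=d] S)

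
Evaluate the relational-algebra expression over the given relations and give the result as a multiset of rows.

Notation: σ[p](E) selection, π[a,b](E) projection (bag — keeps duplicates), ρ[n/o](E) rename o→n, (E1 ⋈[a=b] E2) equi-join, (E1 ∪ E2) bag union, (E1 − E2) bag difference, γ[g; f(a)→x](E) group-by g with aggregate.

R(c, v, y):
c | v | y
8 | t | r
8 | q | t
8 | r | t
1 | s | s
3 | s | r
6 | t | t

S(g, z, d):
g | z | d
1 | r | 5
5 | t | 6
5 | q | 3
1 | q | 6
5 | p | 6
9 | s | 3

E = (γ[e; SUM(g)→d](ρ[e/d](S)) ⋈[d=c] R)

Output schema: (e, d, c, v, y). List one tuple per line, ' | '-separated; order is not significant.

Row counts bottom-up:
  S → 6
  ρ[e/d](S) → 6
  γ[e; SUM(g)→d](ρ[e/d](S)) → 3
  R → 6
  (γ[e; SUM(g)→d](ρ[e/d](S)) ⋈[d=c] R) → 1

== RESULT ==
e | d | c | v | y
5 | 1 | 1 | s | s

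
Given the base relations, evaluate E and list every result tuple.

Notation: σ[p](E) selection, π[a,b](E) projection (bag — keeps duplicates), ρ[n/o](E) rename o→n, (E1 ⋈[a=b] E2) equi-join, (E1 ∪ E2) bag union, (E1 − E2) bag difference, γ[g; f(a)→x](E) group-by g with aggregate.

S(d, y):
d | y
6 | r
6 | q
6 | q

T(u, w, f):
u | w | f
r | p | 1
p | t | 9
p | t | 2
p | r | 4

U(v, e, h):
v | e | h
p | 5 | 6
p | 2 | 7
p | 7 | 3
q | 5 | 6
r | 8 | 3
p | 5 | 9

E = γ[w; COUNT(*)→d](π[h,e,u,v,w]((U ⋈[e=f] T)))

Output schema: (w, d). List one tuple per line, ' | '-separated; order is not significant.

Per-node cardinality:
  U → 6
  T → 4
  (U ⋈[e=f] T) → 1
  π[h,e,u,v,w]((U ⋈[e=f] T)) → 1
  γ[w; COUNT(*)→d](π[h,e,u,v,w]((U ⋈[e=f] T))) → 1

== RESULT ==
w | d
t | 1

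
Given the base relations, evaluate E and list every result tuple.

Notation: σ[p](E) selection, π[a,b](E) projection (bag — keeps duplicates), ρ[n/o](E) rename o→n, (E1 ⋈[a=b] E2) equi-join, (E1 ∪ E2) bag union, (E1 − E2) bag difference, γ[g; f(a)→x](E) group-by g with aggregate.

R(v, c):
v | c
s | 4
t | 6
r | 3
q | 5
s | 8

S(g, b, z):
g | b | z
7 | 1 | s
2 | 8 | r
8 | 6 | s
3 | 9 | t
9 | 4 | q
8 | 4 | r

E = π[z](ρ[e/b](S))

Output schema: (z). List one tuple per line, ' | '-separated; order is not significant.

Row counts bottom-up:
  S → 6
  ρ[e/b](S) → 6
  π[z](ρ[e/b](S)) → 6

== RESULT ==
z
q
r
r
s
s
t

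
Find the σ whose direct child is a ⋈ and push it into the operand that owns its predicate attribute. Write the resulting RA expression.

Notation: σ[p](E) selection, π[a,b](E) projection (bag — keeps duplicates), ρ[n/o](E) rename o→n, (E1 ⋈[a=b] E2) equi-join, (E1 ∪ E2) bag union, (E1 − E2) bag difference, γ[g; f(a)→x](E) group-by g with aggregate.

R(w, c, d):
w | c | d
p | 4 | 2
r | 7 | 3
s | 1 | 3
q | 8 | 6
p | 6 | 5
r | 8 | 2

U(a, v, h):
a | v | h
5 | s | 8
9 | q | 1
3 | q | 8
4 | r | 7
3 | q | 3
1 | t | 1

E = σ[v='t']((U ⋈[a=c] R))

σ filters on v, owned by the left side.
E' = (σ[v='t'](U) ⋈[a=c] R)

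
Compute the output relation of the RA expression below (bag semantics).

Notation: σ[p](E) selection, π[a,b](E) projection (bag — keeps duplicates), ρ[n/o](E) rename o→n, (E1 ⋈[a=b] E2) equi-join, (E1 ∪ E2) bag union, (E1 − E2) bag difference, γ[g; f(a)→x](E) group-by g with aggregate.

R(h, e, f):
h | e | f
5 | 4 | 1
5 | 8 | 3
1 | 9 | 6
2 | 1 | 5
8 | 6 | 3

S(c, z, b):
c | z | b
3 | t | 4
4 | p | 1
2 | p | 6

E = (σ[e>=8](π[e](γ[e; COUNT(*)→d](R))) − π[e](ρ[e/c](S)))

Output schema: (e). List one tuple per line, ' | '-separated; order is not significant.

Stepwise |·|:
  R → 5
  γ[e; COUNT(*)→d](R) → 5
  π[e](γ[e; COUNT(*)→d](R)) → 5
  σ[e>=8](π[e](γ[e; COUNT(*)→d](R))) → 2
  S → 3
  ρ[e/c](S) → 3
  π[e](ρ[e/c](S)) → 3
  (σ[e>=8](π[e](γ[e; COUNT(*)→d](R))) − π[e](ρ[e/c](S))) → 2

== RESULT ==
e
8
9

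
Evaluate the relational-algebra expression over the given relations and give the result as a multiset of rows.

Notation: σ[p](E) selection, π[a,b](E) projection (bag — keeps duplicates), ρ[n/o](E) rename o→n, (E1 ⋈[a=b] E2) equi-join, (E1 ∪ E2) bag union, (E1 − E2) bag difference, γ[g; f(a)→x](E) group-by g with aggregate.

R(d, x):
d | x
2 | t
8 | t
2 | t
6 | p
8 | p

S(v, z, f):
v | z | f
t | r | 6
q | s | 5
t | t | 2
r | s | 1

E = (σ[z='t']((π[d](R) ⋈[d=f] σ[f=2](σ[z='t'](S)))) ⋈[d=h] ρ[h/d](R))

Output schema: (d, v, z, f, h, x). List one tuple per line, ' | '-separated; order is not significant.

Per-node cardinality:
  R → 5
  π[d](R) → 5
  S → 4
  σ[z='t'](S) → 1
  σ[f=2](σ[z='t'](S)) → 1
  (π[d](R) ⋈[d=f] σ[f=2](σ[z='t'](S))) → 2
  σ[z='t']((π[d](R) ⋈[d=f] σ[f=2](σ[z='t'](S)))) → 2
  R → 5
  ρ[h/d](R) → 5
  (σ[z='t']((π[d](R) ⋈[d=f] σ[f=2](σ[z='t'](S)))) ⋈[d=h] ρ[h/d](R)) → 4

== RESULT ==
d | v | z | f | h | x
2 | t | t | 2 | 2 | t
2 | t | t | 2 | 2 | t
2 | t | t | 2 | 2 | t
2 | t | t | 2 | 2 | t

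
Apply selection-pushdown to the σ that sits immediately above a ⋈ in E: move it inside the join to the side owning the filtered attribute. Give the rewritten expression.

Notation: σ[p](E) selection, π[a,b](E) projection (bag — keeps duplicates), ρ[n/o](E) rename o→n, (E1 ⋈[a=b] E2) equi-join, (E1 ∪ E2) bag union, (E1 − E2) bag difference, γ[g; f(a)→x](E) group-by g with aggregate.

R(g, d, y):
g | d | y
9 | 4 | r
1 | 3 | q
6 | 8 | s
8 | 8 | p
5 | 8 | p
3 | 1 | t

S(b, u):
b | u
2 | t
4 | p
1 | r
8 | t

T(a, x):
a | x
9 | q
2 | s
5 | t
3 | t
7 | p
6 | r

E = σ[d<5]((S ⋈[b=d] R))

σ filters on d, owned by the right side.
E' = (S ⋈[b=d] σ[d<5](R))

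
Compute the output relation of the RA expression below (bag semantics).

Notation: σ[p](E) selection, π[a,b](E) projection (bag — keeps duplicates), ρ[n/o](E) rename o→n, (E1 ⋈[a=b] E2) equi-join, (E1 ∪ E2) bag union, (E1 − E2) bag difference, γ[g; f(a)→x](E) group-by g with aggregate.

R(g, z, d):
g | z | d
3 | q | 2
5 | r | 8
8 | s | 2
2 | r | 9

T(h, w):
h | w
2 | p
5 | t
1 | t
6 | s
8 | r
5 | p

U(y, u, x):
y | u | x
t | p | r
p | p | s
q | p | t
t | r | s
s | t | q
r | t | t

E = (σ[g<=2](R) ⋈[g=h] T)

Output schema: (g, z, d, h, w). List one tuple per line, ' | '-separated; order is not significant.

Stepwise |·|:
  R → 4
  σ[g<=2](R) → 1
  T → 6
  (σ[g<=2](R) ⋈[g=h] T) → 1

== RESULT ==
g | z | d | h | w
2 | r | 9 | 2 | p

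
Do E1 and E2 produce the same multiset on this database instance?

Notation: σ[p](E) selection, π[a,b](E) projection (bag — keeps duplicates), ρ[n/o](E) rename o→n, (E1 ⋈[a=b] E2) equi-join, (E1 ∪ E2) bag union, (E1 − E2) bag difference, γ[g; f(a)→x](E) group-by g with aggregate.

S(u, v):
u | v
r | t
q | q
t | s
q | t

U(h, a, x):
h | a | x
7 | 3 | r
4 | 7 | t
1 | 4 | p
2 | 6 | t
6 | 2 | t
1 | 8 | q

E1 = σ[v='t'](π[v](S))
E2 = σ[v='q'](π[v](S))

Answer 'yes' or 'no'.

E1 stepwise |·|:
  S → 4
  π[v](S) → 4
  σ[v='t'](π[v](S)) → 2
E2 stepwise |·|:
  S → 4
  π[v](S) → 4
  σ[v='q'](π[v](S)) → 1

E1 result:
v
t
t
E2 result:
v
q
Witness: ('t',) appears 2× in E1 but 0× in E2.

no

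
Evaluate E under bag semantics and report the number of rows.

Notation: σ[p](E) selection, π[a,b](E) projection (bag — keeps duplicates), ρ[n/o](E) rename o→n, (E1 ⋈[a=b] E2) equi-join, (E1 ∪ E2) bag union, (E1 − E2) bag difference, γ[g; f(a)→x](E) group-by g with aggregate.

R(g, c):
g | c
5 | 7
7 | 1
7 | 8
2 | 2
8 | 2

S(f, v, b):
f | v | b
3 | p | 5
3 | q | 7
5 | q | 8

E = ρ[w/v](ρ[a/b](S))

Per-node cardinality:
  S → 3
  ρ[a/b](S) → 3
  ρ[w/v](ρ[a/b](S)) → 3

|E| = 3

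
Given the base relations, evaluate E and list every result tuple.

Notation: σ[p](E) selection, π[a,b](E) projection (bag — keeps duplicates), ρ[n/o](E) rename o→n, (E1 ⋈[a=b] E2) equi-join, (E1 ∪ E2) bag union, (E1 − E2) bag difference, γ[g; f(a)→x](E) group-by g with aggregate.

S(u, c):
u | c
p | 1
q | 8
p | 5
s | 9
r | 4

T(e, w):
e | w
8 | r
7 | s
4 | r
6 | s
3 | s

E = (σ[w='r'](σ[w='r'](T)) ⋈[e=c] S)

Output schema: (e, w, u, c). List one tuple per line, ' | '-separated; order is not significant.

Row counts bottom-up:
  T → 5
  σ[w='r'](T) → 2
  σ[w='r'](σ[w='r'](T)) → 2
  S → 5
  (σ[w='r'](σ[w='r'](T)) ⋈[e=c] S) → 2

== RESULT ==
e | w | u | c
4 | r | r | 4
8 | r | q | 8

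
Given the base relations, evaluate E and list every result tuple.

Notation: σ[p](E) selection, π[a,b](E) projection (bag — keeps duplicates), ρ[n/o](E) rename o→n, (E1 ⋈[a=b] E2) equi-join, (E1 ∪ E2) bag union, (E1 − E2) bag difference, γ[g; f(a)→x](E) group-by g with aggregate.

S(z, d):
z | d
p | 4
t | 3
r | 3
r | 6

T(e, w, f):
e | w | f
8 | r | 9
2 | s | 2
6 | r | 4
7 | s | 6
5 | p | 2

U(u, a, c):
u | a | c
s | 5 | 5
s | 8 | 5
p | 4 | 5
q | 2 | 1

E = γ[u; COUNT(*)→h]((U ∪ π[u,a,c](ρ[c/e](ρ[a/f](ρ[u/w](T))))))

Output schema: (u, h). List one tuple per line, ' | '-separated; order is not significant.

Subexpression sizes:
  U → 4
  T → 5
  ρ[u/w](T) → 5
  ρ[a/f](ρ[u/w](T)) → 5
  ρ[c/e](ρ[a/f](ρ[u/w](T))) → 5
  π[u,a,c](ρ[c/e](ρ[a/f](ρ[u/w](T)))) → 5
  (U ∪ π[u,a,c](ρ[c/e](ρ[a/f](ρ[u/w](T))))) → 9
  γ[u; COUNT(*)→h]((U ∪ π[u,a,c](ρ[c/e](ρ[a/f](ρ[u/w](T)))))) → 4

== RESULT ==
u | h
p | 2
q | 1
r | 2
s | 4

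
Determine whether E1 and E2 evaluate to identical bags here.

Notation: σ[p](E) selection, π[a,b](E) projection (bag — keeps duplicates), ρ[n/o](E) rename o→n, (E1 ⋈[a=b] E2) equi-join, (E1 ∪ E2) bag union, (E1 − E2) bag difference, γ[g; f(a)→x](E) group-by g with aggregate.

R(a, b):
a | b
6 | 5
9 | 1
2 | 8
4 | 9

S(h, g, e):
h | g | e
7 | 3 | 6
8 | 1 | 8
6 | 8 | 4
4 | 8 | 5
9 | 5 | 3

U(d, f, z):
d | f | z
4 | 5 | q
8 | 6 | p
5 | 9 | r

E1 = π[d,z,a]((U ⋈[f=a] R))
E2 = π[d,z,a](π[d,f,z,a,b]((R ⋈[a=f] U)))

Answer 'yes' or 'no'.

E1 stepwise |·|:
  U → 3
  R → 4
  (U ⋈[f=a] R) → 2
  π[d,z,a]((U ⋈[f=a] R)) → 2
E2 stepwise |·|:
  R → 4
  U → 3
  (R ⋈[a=f] U) → 2
  π[d,f,z,a,b]((R ⋈[a=f] U)) → 2
  π[d,z,a](π[d,f,z,a,b]((R ⋈[a=f] U))) → 2

E1 and E2 produce the same multiset:
d | z | a
5 | r | 9
8 | p | 6

yes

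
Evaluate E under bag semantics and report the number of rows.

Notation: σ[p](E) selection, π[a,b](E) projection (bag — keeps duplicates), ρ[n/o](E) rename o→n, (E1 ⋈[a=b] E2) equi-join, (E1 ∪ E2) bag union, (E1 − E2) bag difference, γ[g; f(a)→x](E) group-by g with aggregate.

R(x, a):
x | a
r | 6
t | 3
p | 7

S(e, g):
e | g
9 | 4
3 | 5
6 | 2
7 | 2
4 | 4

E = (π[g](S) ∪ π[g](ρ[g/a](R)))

Subexpression sizes:
  S → 5
  π[g](S) → 5
  R → 3
  ρ[g/a](R) → 3
  π[g](ρ[g/a](R)) → 3
  (π[g](S) ∪ π[g](ρ[g/a](R))) → 8

|E| = 8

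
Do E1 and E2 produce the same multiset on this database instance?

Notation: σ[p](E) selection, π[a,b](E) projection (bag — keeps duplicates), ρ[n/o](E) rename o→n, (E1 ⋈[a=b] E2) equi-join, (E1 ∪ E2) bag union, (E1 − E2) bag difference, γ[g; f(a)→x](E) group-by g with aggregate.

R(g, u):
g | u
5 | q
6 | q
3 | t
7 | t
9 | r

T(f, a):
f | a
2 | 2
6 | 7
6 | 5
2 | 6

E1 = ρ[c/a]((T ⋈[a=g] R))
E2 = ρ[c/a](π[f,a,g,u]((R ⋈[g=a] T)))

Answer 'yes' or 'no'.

E1 per-node cardinality:
  T → 4
  R → 5
  (T ⋈[a=g] R) → 3
  ρ[c/a]((T ⋈[a=g] R)) → 3
E2 per-node cardinality:
  R → 5
  T → 4
  (R ⋈[g=a] T) → 3
  π[f,a,g,u]((R ⋈[g=a] T)) → 3
  ρ[c/a](π[f,a,g,u]((R ⋈[g=a] T))) → 3

E1 and E2 produce the same multiset:
f | c | g | u
2 | 6 | 6 | q
6 | 5 | 5 | q
6 | 7 | 7 | t

yes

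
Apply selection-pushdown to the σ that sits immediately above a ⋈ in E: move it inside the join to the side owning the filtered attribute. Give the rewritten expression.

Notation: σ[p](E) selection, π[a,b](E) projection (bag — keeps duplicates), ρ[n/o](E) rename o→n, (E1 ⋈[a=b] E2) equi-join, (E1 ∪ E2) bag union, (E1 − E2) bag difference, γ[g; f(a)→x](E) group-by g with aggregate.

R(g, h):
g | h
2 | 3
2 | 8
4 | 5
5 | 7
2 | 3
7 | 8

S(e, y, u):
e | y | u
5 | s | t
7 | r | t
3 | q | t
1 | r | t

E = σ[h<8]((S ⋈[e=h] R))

σ filters on h, owned by the right side.
E' = (S ⋈[e=h] σ[h<8](R))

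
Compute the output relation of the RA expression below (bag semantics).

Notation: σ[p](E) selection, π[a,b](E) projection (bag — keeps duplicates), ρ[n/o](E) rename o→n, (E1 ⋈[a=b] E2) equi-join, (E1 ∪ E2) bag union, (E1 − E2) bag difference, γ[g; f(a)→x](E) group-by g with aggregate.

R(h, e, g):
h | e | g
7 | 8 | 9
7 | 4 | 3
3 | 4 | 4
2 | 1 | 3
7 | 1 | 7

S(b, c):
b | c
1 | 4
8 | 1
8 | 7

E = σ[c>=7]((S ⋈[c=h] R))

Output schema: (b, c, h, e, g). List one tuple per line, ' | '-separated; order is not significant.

Row counts bottom-up:
  S → 3
  R → 5
  (S ⋈[c=h] R) → 3
  σ[c>=7]((S ⋈[c=h] R)) → 3

== RESULT ==
b | c | h | e | g
8 | 7 | 7 | 1 | 7
8 | 7 | 7 | 4 | 3
8 | 7 | 7 | 8 | 9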